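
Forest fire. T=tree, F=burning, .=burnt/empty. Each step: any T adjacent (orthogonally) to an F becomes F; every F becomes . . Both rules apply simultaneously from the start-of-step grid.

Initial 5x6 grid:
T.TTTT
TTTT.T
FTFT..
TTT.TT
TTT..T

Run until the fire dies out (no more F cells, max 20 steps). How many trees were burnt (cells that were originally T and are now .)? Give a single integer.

Answer: 18

Derivation:
Step 1: +6 fires, +2 burnt (F count now 6)
Step 2: +7 fires, +6 burnt (F count now 7)
Step 3: +2 fires, +7 burnt (F count now 2)
Step 4: +1 fires, +2 burnt (F count now 1)
Step 5: +1 fires, +1 burnt (F count now 1)
Step 6: +1 fires, +1 burnt (F count now 1)
Step 7: +0 fires, +1 burnt (F count now 0)
Fire out after step 7
Initially T: 21, now '.': 27
Total burnt (originally-T cells now '.'): 18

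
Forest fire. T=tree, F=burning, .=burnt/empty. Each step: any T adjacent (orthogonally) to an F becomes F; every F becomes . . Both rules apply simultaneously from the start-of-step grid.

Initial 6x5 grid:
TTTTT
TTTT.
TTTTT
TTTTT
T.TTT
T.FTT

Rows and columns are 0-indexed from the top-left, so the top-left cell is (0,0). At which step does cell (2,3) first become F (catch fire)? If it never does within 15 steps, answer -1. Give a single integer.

Step 1: cell (2,3)='T' (+2 fires, +1 burnt)
Step 2: cell (2,3)='T' (+3 fires, +2 burnt)
Step 3: cell (2,3)='T' (+4 fires, +3 burnt)
Step 4: cell (2,3)='F' (+5 fires, +4 burnt)
  -> target ignites at step 4
Step 5: cell (2,3)='.' (+6 fires, +5 burnt)
Step 6: cell (2,3)='.' (+4 fires, +6 burnt)
Step 7: cell (2,3)='.' (+2 fires, +4 burnt)
Step 8: cell (2,3)='.' (+0 fires, +2 burnt)
  fire out at step 8

4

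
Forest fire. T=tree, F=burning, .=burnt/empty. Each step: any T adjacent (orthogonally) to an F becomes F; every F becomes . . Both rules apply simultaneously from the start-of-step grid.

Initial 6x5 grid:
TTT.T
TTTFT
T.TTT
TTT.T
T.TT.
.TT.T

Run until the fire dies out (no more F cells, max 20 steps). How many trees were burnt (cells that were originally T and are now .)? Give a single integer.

Step 1: +3 fires, +1 burnt (F count now 3)
Step 2: +5 fires, +3 burnt (F count now 5)
Step 3: +4 fires, +5 burnt (F count now 4)
Step 4: +4 fires, +4 burnt (F count now 4)
Step 5: +3 fires, +4 burnt (F count now 3)
Step 6: +2 fires, +3 burnt (F count now 2)
Step 7: +0 fires, +2 burnt (F count now 0)
Fire out after step 7
Initially T: 22, now '.': 29
Total burnt (originally-T cells now '.'): 21

Answer: 21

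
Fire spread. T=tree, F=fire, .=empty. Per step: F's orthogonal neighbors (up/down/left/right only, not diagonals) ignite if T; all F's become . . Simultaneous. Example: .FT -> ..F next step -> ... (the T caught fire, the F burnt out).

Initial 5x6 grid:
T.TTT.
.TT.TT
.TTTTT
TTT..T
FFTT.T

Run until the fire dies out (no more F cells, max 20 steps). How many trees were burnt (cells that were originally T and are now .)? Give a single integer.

Step 1: +3 fires, +2 burnt (F count now 3)
Step 2: +3 fires, +3 burnt (F count now 3)
Step 3: +2 fires, +3 burnt (F count now 2)
Step 4: +2 fires, +2 burnt (F count now 2)
Step 5: +2 fires, +2 burnt (F count now 2)
Step 6: +3 fires, +2 burnt (F count now 3)
Step 7: +3 fires, +3 burnt (F count now 3)
Step 8: +1 fires, +3 burnt (F count now 1)
Step 9: +0 fires, +1 burnt (F count now 0)
Fire out after step 9
Initially T: 20, now '.': 29
Total burnt (originally-T cells now '.'): 19

Answer: 19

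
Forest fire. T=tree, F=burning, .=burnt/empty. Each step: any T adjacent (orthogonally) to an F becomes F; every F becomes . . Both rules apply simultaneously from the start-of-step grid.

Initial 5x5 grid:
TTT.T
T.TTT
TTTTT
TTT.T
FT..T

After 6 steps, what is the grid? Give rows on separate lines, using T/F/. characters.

Step 1: 2 trees catch fire, 1 burn out
  TTT.T
  T.TTT
  TTTTT
  FTT.T
  .F..T
Step 2: 2 trees catch fire, 2 burn out
  TTT.T
  T.TTT
  FTTTT
  .FT.T
  ....T
Step 3: 3 trees catch fire, 2 burn out
  TTT.T
  F.TTT
  .FTTT
  ..F.T
  ....T
Step 4: 2 trees catch fire, 3 burn out
  FTT.T
  ..TTT
  ..FTT
  ....T
  ....T
Step 5: 3 trees catch fire, 2 burn out
  .FT.T
  ..FTT
  ...FT
  ....T
  ....T
Step 6: 3 trees catch fire, 3 burn out
  ..F.T
  ...FT
  ....F
  ....T
  ....T

..F.T
...FT
....F
....T
....T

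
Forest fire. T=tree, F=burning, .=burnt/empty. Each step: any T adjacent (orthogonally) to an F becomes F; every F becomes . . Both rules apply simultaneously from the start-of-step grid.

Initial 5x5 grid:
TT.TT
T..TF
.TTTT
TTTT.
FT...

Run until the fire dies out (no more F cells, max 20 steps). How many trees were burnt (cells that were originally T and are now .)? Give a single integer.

Step 1: +5 fires, +2 burnt (F count now 5)
Step 2: +3 fires, +5 burnt (F count now 3)
Step 3: +4 fires, +3 burnt (F count now 4)
Step 4: +0 fires, +4 burnt (F count now 0)
Fire out after step 4
Initially T: 15, now '.': 22
Total burnt (originally-T cells now '.'): 12

Answer: 12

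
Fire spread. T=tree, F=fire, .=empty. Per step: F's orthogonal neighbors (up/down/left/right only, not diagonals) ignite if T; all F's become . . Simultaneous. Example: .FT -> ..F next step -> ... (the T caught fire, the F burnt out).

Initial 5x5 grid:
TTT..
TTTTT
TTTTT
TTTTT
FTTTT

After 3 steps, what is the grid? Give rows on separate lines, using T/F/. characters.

Step 1: 2 trees catch fire, 1 burn out
  TTT..
  TTTTT
  TTTTT
  FTTTT
  .FTTT
Step 2: 3 trees catch fire, 2 burn out
  TTT..
  TTTTT
  FTTTT
  .FTTT
  ..FTT
Step 3: 4 trees catch fire, 3 burn out
  TTT..
  FTTTT
  .FTTT
  ..FTT
  ...FT

TTT..
FTTTT
.FTTT
..FTT
...FT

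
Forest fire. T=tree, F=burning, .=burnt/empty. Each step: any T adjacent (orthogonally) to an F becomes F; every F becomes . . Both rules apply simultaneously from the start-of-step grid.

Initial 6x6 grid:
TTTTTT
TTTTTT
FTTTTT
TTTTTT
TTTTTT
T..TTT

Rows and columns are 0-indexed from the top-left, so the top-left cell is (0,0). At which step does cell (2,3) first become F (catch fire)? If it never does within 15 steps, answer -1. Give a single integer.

Step 1: cell (2,3)='T' (+3 fires, +1 burnt)
Step 2: cell (2,3)='T' (+5 fires, +3 burnt)
Step 3: cell (2,3)='F' (+6 fires, +5 burnt)
  -> target ignites at step 3
Step 4: cell (2,3)='.' (+5 fires, +6 burnt)
Step 5: cell (2,3)='.' (+5 fires, +5 burnt)
Step 6: cell (2,3)='.' (+5 fires, +5 burnt)
Step 7: cell (2,3)='.' (+3 fires, +5 burnt)
Step 8: cell (2,3)='.' (+1 fires, +3 burnt)
Step 9: cell (2,3)='.' (+0 fires, +1 burnt)
  fire out at step 9

3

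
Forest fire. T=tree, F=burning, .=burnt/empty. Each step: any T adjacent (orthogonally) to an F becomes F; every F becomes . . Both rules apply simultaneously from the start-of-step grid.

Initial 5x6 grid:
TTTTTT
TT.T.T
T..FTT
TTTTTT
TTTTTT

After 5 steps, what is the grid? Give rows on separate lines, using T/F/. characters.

Step 1: 3 trees catch fire, 1 burn out
  TTTTTT
  TT.F.T
  T...FT
  TTTFTT
  TTTTTT
Step 2: 5 trees catch fire, 3 burn out
  TTTFTT
  TT...T
  T....F
  TTF.FT
  TTTFTT
Step 3: 7 trees catch fire, 5 burn out
  TTF.FT
  TT...F
  T.....
  TF...F
  TTF.FT
Step 4: 5 trees catch fire, 7 burn out
  TF...F
  TT....
  T.....
  F.....
  TF...F
Step 5: 4 trees catch fire, 5 burn out
  F.....
  TF....
  F.....
  ......
  F.....

F.....
TF....
F.....
......
F.....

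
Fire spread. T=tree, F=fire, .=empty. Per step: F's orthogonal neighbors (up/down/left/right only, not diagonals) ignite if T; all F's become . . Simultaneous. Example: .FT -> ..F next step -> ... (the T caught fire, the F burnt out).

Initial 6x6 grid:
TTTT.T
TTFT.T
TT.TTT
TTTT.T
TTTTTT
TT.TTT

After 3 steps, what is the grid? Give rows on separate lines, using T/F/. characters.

Step 1: 3 trees catch fire, 1 burn out
  TTFT.T
  TF.F.T
  TT.TTT
  TTTT.T
  TTTTTT
  TT.TTT
Step 2: 5 trees catch fire, 3 burn out
  TF.F.T
  F....T
  TF.FTT
  TTTT.T
  TTTTTT
  TT.TTT
Step 3: 5 trees catch fire, 5 burn out
  F....T
  .....T
  F...FT
  TFTF.T
  TTTTTT
  TT.TTT

F....T
.....T
F...FT
TFTF.T
TTTTTT
TT.TTT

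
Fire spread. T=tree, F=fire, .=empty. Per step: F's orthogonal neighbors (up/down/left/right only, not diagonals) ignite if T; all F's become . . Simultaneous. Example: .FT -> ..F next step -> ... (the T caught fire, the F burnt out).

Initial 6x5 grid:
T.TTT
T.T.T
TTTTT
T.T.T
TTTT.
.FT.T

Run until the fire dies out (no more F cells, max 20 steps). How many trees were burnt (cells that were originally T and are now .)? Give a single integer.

Answer: 20

Derivation:
Step 1: +2 fires, +1 burnt (F count now 2)
Step 2: +2 fires, +2 burnt (F count now 2)
Step 3: +3 fires, +2 burnt (F count now 3)
Step 4: +2 fires, +3 burnt (F count now 2)
Step 5: +4 fires, +2 burnt (F count now 4)
Step 6: +3 fires, +4 burnt (F count now 3)
Step 7: +3 fires, +3 burnt (F count now 3)
Step 8: +1 fires, +3 burnt (F count now 1)
Step 9: +0 fires, +1 burnt (F count now 0)
Fire out after step 9
Initially T: 21, now '.': 29
Total burnt (originally-T cells now '.'): 20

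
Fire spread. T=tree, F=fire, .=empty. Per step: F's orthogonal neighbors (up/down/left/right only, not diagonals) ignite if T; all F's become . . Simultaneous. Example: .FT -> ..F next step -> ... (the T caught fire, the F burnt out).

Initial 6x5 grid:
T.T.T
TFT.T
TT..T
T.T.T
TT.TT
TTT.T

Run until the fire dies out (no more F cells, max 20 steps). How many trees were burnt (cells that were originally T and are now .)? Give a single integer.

Answer: 12

Derivation:
Step 1: +3 fires, +1 burnt (F count now 3)
Step 2: +3 fires, +3 burnt (F count now 3)
Step 3: +1 fires, +3 burnt (F count now 1)
Step 4: +1 fires, +1 burnt (F count now 1)
Step 5: +2 fires, +1 burnt (F count now 2)
Step 6: +1 fires, +2 burnt (F count now 1)
Step 7: +1 fires, +1 burnt (F count now 1)
Step 8: +0 fires, +1 burnt (F count now 0)
Fire out after step 8
Initially T: 20, now '.': 22
Total burnt (originally-T cells now '.'): 12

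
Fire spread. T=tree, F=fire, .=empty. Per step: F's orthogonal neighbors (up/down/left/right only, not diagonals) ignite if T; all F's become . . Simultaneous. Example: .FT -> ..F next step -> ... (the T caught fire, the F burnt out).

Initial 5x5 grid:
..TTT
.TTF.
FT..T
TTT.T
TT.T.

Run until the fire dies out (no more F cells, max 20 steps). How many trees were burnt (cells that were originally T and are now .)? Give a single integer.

Answer: 11

Derivation:
Step 1: +4 fires, +2 burnt (F count now 4)
Step 2: +5 fires, +4 burnt (F count now 5)
Step 3: +2 fires, +5 burnt (F count now 2)
Step 4: +0 fires, +2 burnt (F count now 0)
Fire out after step 4
Initially T: 14, now '.': 22
Total burnt (originally-T cells now '.'): 11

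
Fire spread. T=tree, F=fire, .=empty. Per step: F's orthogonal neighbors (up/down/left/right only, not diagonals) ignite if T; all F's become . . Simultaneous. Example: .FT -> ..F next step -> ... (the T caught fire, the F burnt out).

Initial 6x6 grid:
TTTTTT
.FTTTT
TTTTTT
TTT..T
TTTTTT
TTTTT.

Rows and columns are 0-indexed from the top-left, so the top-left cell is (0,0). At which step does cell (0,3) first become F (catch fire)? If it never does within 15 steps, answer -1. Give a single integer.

Step 1: cell (0,3)='T' (+3 fires, +1 burnt)
Step 2: cell (0,3)='T' (+6 fires, +3 burnt)
Step 3: cell (0,3)='F' (+6 fires, +6 burnt)
  -> target ignites at step 3
Step 4: cell (0,3)='.' (+6 fires, +6 burnt)
Step 5: cell (0,3)='.' (+5 fires, +6 burnt)
Step 6: cell (0,3)='.' (+3 fires, +5 burnt)
Step 7: cell (0,3)='.' (+2 fires, +3 burnt)
Step 8: cell (0,3)='.' (+0 fires, +2 burnt)
  fire out at step 8

3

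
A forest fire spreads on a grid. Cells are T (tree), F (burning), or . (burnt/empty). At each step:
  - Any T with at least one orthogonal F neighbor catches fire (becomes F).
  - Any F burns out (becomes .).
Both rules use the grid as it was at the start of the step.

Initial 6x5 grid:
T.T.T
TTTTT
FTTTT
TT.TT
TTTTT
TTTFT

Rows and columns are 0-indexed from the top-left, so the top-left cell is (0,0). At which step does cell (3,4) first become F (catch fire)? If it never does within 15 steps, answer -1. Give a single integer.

Step 1: cell (3,4)='T' (+6 fires, +2 burnt)
Step 2: cell (3,4)='T' (+9 fires, +6 burnt)
Step 3: cell (3,4)='F' (+5 fires, +9 burnt)
  -> target ignites at step 3
Step 4: cell (3,4)='.' (+3 fires, +5 burnt)
Step 5: cell (3,4)='.' (+1 fires, +3 burnt)
Step 6: cell (3,4)='.' (+1 fires, +1 burnt)
Step 7: cell (3,4)='.' (+0 fires, +1 burnt)
  fire out at step 7

3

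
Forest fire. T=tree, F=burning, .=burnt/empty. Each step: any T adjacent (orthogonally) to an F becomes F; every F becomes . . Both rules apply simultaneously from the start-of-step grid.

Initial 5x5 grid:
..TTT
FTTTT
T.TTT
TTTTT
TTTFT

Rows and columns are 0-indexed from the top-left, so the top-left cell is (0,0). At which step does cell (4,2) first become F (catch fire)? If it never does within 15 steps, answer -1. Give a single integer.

Step 1: cell (4,2)='F' (+5 fires, +2 burnt)
  -> target ignites at step 1
Step 2: cell (4,2)='.' (+6 fires, +5 burnt)
Step 3: cell (4,2)='.' (+6 fires, +6 burnt)
Step 4: cell (4,2)='.' (+2 fires, +6 burnt)
Step 5: cell (4,2)='.' (+1 fires, +2 burnt)
Step 6: cell (4,2)='.' (+0 fires, +1 burnt)
  fire out at step 6

1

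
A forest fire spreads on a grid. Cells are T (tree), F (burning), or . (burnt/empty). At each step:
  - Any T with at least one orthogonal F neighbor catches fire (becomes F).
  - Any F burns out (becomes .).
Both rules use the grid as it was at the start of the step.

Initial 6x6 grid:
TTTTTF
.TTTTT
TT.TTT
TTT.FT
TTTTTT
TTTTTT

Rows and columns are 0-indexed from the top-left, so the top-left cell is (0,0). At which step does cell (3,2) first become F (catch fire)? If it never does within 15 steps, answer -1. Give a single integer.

Step 1: cell (3,2)='T' (+5 fires, +2 burnt)
Step 2: cell (3,2)='T' (+7 fires, +5 burnt)
Step 3: cell (3,2)='T' (+5 fires, +7 burnt)
Step 4: cell (3,2)='F' (+5 fires, +5 burnt)
  -> target ignites at step 4
Step 5: cell (3,2)='.' (+5 fires, +5 burnt)
Step 6: cell (3,2)='.' (+3 fires, +5 burnt)
Step 7: cell (3,2)='.' (+1 fires, +3 burnt)
Step 8: cell (3,2)='.' (+0 fires, +1 burnt)
  fire out at step 8

4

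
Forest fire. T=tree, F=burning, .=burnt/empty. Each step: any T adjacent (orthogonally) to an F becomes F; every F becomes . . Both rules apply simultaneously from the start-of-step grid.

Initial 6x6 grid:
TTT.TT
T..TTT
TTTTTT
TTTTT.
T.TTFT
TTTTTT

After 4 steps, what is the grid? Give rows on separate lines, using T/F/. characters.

Step 1: 4 trees catch fire, 1 burn out
  TTT.TT
  T..TTT
  TTTTTT
  TTTTF.
  T.TF.F
  TTTTFT
Step 2: 5 trees catch fire, 4 burn out
  TTT.TT
  T..TTT
  TTTTFT
  TTTF..
  T.F...
  TTTF.F
Step 3: 5 trees catch fire, 5 burn out
  TTT.TT
  T..TFT
  TTTF.F
  TTF...
  T.....
  TTF...
Step 4: 6 trees catch fire, 5 burn out
  TTT.FT
  T..F.F
  TTF...
  TF....
  T.....
  TF....

TTT.FT
T..F.F
TTF...
TF....
T.....
TF....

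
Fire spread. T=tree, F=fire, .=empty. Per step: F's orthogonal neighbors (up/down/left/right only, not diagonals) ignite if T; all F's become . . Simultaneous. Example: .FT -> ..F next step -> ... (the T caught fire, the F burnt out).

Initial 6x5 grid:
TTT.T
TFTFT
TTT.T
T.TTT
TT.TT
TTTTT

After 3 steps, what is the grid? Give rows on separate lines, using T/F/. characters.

Step 1: 5 trees catch fire, 2 burn out
  TFT.T
  F.F.F
  TFT.T
  T.TTT
  TT.TT
  TTTTT
Step 2: 6 trees catch fire, 5 burn out
  F.F.F
  .....
  F.F.F
  T.TTT
  TT.TT
  TTTTT
Step 3: 3 trees catch fire, 6 burn out
  .....
  .....
  .....
  F.FTF
  TT.TT
  TTTTT

.....
.....
.....
F.FTF
TT.TT
TTTTT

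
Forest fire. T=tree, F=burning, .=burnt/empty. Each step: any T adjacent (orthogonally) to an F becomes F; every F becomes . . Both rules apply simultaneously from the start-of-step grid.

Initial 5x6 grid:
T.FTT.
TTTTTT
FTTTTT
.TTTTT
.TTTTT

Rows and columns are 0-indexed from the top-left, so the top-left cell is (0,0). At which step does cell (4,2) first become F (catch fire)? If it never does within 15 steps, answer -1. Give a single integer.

Step 1: cell (4,2)='T' (+4 fires, +2 burnt)
Step 2: cell (4,2)='T' (+6 fires, +4 burnt)
Step 3: cell (4,2)='T' (+4 fires, +6 burnt)
Step 4: cell (4,2)='F' (+4 fires, +4 burnt)
  -> target ignites at step 4
Step 5: cell (4,2)='.' (+3 fires, +4 burnt)
Step 6: cell (4,2)='.' (+2 fires, +3 burnt)
Step 7: cell (4,2)='.' (+1 fires, +2 burnt)
Step 8: cell (4,2)='.' (+0 fires, +1 burnt)
  fire out at step 8

4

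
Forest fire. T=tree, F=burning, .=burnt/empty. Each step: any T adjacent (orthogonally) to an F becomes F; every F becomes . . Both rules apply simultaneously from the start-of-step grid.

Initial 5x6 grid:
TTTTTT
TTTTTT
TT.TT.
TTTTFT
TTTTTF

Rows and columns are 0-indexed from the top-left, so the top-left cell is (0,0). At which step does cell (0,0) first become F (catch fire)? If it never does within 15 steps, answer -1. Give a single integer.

Step 1: cell (0,0)='T' (+4 fires, +2 burnt)
Step 2: cell (0,0)='T' (+4 fires, +4 burnt)
Step 3: cell (0,0)='T' (+5 fires, +4 burnt)
Step 4: cell (0,0)='T' (+6 fires, +5 burnt)
Step 5: cell (0,0)='T' (+4 fires, +6 burnt)
Step 6: cell (0,0)='T' (+2 fires, +4 burnt)
Step 7: cell (0,0)='F' (+1 fires, +2 burnt)
  -> target ignites at step 7
Step 8: cell (0,0)='.' (+0 fires, +1 burnt)
  fire out at step 8

7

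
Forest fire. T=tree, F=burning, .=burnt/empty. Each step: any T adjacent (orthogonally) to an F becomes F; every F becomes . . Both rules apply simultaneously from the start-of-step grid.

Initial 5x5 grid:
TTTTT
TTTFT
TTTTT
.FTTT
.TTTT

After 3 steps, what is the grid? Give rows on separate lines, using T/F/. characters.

Step 1: 7 trees catch fire, 2 burn out
  TTTFT
  TTF.F
  TFTFT
  ..FTT
  .FTTT
Step 2: 8 trees catch fire, 7 burn out
  TTF.F
  TF...
  F.F.F
  ...FT
  ..FTT
Step 3: 4 trees catch fire, 8 burn out
  TF...
  F....
  .....
  ....F
  ...FT

TF...
F....
.....
....F
...FT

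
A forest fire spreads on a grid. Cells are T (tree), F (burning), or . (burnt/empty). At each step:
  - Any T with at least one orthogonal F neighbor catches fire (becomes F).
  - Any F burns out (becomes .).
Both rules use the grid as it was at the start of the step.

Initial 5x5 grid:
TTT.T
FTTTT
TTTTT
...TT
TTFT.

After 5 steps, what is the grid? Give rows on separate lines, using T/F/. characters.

Step 1: 5 trees catch fire, 2 burn out
  FTT.T
  .FTTT
  FTTTT
  ...TT
  TF.F.
Step 2: 5 trees catch fire, 5 burn out
  .FT.T
  ..FTT
  .FTTT
  ...FT
  F....
Step 3: 5 trees catch fire, 5 burn out
  ..F.T
  ...FT
  ..FFT
  ....F
  .....
Step 4: 2 trees catch fire, 5 burn out
  ....T
  ....F
  ....F
  .....
  .....
Step 5: 1 trees catch fire, 2 burn out
  ....F
  .....
  .....
  .....
  .....

....F
.....
.....
.....
.....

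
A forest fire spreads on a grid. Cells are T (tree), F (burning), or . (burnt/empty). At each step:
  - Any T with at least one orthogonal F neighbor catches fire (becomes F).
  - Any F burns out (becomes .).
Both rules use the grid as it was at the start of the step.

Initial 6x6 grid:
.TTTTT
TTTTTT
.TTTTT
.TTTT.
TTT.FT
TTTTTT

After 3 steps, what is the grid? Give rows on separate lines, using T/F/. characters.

Step 1: 3 trees catch fire, 1 burn out
  .TTTTT
  TTTTTT
  .TTTTT
  .TTTF.
  TTT..F
  TTTTFT
Step 2: 4 trees catch fire, 3 burn out
  .TTTTT
  TTTTTT
  .TTTFT
  .TTF..
  TTT...
  TTTF.F
Step 3: 5 trees catch fire, 4 burn out
  .TTTTT
  TTTTFT
  .TTF.F
  .TF...
  TTT...
  TTF...

.TTTTT
TTTTFT
.TTF.F
.TF...
TTT...
TTF...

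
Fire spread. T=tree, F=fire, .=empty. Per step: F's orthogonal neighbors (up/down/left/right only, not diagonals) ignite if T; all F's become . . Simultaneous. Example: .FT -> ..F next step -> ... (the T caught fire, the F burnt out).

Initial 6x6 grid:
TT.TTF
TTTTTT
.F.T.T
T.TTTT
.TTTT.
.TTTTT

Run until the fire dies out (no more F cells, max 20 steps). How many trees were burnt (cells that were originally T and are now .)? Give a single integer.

Answer: 25

Derivation:
Step 1: +3 fires, +2 burnt (F count now 3)
Step 2: +6 fires, +3 burnt (F count now 6)
Step 3: +3 fires, +6 burnt (F count now 3)
Step 4: +2 fires, +3 burnt (F count now 2)
Step 5: +2 fires, +2 burnt (F count now 2)
Step 6: +3 fires, +2 burnt (F count now 3)
Step 7: +3 fires, +3 burnt (F count now 3)
Step 8: +2 fires, +3 burnt (F count now 2)
Step 9: +1 fires, +2 burnt (F count now 1)
Step 10: +0 fires, +1 burnt (F count now 0)
Fire out after step 10
Initially T: 26, now '.': 35
Total burnt (originally-T cells now '.'): 25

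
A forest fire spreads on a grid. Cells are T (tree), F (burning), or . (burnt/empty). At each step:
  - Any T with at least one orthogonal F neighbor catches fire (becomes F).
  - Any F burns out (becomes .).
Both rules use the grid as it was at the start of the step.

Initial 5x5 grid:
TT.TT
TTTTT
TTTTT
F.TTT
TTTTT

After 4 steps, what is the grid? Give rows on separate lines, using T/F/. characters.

Step 1: 2 trees catch fire, 1 burn out
  TT.TT
  TTTTT
  FTTTT
  ..TTT
  FTTTT
Step 2: 3 trees catch fire, 2 burn out
  TT.TT
  FTTTT
  .FTTT
  ..TTT
  .FTTT
Step 3: 4 trees catch fire, 3 burn out
  FT.TT
  .FTTT
  ..FTT
  ..TTT
  ..FTT
Step 4: 5 trees catch fire, 4 burn out
  .F.TT
  ..FTT
  ...FT
  ..FTT
  ...FT

.F.TT
..FTT
...FT
..FTT
...FT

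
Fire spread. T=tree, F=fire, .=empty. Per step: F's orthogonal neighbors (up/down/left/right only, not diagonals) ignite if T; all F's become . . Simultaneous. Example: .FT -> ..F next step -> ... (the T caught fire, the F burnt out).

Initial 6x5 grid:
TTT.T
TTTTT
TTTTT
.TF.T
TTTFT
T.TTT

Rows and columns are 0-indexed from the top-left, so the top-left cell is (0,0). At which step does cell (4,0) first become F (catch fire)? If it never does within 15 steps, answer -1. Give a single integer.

Step 1: cell (4,0)='T' (+5 fires, +2 burnt)
Step 2: cell (4,0)='T' (+7 fires, +5 burnt)
Step 3: cell (4,0)='F' (+6 fires, +7 burnt)
  -> target ignites at step 3
Step 4: cell (4,0)='.' (+4 fires, +6 burnt)
Step 5: cell (4,0)='.' (+2 fires, +4 burnt)
Step 6: cell (4,0)='.' (+0 fires, +2 burnt)
  fire out at step 6

3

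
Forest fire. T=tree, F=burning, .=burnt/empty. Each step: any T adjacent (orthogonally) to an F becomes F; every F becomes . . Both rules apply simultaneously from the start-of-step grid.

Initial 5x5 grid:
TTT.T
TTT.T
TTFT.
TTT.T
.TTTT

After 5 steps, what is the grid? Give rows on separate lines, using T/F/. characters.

Step 1: 4 trees catch fire, 1 burn out
  TTT.T
  TTF.T
  TF.F.
  TTF.T
  .TTTT
Step 2: 5 trees catch fire, 4 burn out
  TTF.T
  TF..T
  F....
  TF..T
  .TFTT
Step 3: 5 trees catch fire, 5 burn out
  TF..T
  F...T
  .....
  F...T
  .F.FT
Step 4: 2 trees catch fire, 5 burn out
  F...T
  ....T
  .....
  ....T
  ....F
Step 5: 1 trees catch fire, 2 burn out
  ....T
  ....T
  .....
  ....F
  .....

....T
....T
.....
....F
.....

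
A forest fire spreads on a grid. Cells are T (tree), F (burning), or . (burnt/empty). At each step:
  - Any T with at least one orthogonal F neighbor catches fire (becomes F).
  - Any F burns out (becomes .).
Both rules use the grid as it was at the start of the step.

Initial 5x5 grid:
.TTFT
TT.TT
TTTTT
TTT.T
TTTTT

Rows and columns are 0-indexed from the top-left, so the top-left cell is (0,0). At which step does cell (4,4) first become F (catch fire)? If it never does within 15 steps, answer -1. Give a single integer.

Step 1: cell (4,4)='T' (+3 fires, +1 burnt)
Step 2: cell (4,4)='T' (+3 fires, +3 burnt)
Step 3: cell (4,4)='T' (+3 fires, +3 burnt)
Step 4: cell (4,4)='T' (+4 fires, +3 burnt)
Step 5: cell (4,4)='F' (+4 fires, +4 burnt)
  -> target ignites at step 5
Step 6: cell (4,4)='.' (+3 fires, +4 burnt)
Step 7: cell (4,4)='.' (+1 fires, +3 burnt)
Step 8: cell (4,4)='.' (+0 fires, +1 burnt)
  fire out at step 8

5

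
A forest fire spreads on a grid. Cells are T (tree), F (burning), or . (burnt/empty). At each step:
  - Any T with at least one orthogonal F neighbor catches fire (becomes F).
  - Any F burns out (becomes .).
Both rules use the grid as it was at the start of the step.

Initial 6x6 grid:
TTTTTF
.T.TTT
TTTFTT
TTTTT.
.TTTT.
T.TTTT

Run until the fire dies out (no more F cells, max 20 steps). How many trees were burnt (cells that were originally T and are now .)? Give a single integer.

Answer: 27

Derivation:
Step 1: +6 fires, +2 burnt (F count now 6)
Step 2: +7 fires, +6 burnt (F count now 7)
Step 3: +7 fires, +7 burnt (F count now 7)
Step 4: +5 fires, +7 burnt (F count now 5)
Step 5: +2 fires, +5 burnt (F count now 2)
Step 6: +0 fires, +2 burnt (F count now 0)
Fire out after step 6
Initially T: 28, now '.': 35
Total burnt (originally-T cells now '.'): 27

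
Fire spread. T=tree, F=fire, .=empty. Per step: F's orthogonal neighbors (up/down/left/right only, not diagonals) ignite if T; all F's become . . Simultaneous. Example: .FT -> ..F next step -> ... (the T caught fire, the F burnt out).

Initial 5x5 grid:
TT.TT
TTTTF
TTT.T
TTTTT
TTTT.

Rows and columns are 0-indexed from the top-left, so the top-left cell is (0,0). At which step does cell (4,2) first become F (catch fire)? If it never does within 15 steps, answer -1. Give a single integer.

Step 1: cell (4,2)='T' (+3 fires, +1 burnt)
Step 2: cell (4,2)='T' (+3 fires, +3 burnt)
Step 3: cell (4,2)='T' (+3 fires, +3 burnt)
Step 4: cell (4,2)='T' (+5 fires, +3 burnt)
Step 5: cell (4,2)='F' (+4 fires, +5 burnt)
  -> target ignites at step 5
Step 6: cell (4,2)='.' (+2 fires, +4 burnt)
Step 7: cell (4,2)='.' (+1 fires, +2 burnt)
Step 8: cell (4,2)='.' (+0 fires, +1 burnt)
  fire out at step 8

5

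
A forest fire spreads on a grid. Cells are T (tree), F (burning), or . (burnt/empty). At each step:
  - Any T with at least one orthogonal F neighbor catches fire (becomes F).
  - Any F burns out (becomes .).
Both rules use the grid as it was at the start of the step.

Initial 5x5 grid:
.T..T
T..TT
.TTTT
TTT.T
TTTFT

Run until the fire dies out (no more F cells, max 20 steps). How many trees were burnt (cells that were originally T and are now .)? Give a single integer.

Step 1: +2 fires, +1 burnt (F count now 2)
Step 2: +3 fires, +2 burnt (F count now 3)
Step 3: +4 fires, +3 burnt (F count now 4)
Step 4: +4 fires, +4 burnt (F count now 4)
Step 5: +2 fires, +4 burnt (F count now 2)
Step 6: +0 fires, +2 burnt (F count now 0)
Fire out after step 6
Initially T: 17, now '.': 23
Total burnt (originally-T cells now '.'): 15

Answer: 15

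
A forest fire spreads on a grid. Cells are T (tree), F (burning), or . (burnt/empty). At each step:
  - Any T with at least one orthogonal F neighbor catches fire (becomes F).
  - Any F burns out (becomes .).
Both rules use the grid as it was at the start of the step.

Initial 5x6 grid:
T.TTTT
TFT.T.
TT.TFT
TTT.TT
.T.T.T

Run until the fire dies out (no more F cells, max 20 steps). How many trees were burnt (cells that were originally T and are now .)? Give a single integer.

Step 1: +7 fires, +2 burnt (F count now 7)
Step 2: +6 fires, +7 burnt (F count now 6)
Step 3: +6 fires, +6 burnt (F count now 6)
Step 4: +0 fires, +6 burnt (F count now 0)
Fire out after step 4
Initially T: 20, now '.': 29
Total burnt (originally-T cells now '.'): 19

Answer: 19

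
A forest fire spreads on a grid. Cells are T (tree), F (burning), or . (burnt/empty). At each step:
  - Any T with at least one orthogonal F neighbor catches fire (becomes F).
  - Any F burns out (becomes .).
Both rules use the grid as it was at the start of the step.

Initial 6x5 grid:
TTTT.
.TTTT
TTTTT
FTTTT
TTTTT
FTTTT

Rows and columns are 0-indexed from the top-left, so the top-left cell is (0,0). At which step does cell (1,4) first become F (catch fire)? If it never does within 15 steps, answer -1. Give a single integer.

Step 1: cell (1,4)='T' (+4 fires, +2 burnt)
Step 2: cell (1,4)='T' (+4 fires, +4 burnt)
Step 3: cell (1,4)='T' (+5 fires, +4 burnt)
Step 4: cell (1,4)='T' (+6 fires, +5 burnt)
Step 5: cell (1,4)='T' (+5 fires, +6 burnt)
Step 6: cell (1,4)='F' (+2 fires, +5 burnt)
  -> target ignites at step 6
Step 7: cell (1,4)='.' (+0 fires, +2 burnt)
  fire out at step 7

6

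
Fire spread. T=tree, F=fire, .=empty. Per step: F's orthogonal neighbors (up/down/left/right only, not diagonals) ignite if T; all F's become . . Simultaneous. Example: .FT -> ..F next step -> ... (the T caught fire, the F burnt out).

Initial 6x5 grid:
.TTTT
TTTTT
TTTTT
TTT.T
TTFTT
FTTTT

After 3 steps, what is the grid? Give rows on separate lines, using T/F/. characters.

Step 1: 6 trees catch fire, 2 burn out
  .TTTT
  TTTTT
  TTTTT
  TTF.T
  FF.FT
  .FFTT
Step 2: 5 trees catch fire, 6 burn out
  .TTTT
  TTTTT
  TTFTT
  FF..T
  ....F
  ...FT
Step 3: 6 trees catch fire, 5 burn out
  .TTTT
  TTFTT
  FF.FT
  ....F
  .....
  ....F

.TTTT
TTFTT
FF.FT
....F
.....
....F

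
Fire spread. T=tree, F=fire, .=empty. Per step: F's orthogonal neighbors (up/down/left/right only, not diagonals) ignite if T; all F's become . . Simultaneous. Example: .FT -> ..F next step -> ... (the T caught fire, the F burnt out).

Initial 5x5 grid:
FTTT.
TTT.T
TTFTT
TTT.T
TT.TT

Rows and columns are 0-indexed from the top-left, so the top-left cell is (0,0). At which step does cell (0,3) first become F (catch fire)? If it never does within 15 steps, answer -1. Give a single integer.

Step 1: cell (0,3)='T' (+6 fires, +2 burnt)
Step 2: cell (0,3)='T' (+5 fires, +6 burnt)
Step 3: cell (0,3)='F' (+5 fires, +5 burnt)
  -> target ignites at step 3
Step 4: cell (0,3)='.' (+2 fires, +5 burnt)
Step 5: cell (0,3)='.' (+1 fires, +2 burnt)
Step 6: cell (0,3)='.' (+0 fires, +1 burnt)
  fire out at step 6

3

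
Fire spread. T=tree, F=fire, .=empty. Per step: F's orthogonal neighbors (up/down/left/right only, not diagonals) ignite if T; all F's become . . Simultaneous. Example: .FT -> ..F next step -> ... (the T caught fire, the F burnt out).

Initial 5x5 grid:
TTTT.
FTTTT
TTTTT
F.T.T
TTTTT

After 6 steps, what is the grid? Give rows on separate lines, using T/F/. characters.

Step 1: 4 trees catch fire, 2 burn out
  FTTT.
  .FTTT
  FTTTT
  ..T.T
  FTTTT
Step 2: 4 trees catch fire, 4 burn out
  .FTT.
  ..FTT
  .FTTT
  ..T.T
  .FTTT
Step 3: 4 trees catch fire, 4 burn out
  ..FT.
  ...FT
  ..FTT
  ..T.T
  ..FTT
Step 4: 5 trees catch fire, 4 burn out
  ...F.
  ....F
  ...FT
  ..F.T
  ...FT
Step 5: 2 trees catch fire, 5 burn out
  .....
  .....
  ....F
  ....T
  ....F
Step 6: 1 trees catch fire, 2 burn out
  .....
  .....
  .....
  ....F
  .....

.....
.....
.....
....F
.....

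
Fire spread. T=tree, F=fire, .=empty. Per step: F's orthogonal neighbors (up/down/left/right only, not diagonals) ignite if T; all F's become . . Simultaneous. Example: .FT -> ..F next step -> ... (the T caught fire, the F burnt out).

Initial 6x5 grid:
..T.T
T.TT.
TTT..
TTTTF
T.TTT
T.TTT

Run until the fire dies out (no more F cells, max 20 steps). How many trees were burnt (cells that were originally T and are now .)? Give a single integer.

Answer: 19

Derivation:
Step 1: +2 fires, +1 burnt (F count now 2)
Step 2: +3 fires, +2 burnt (F count now 3)
Step 3: +4 fires, +3 burnt (F count now 4)
Step 4: +4 fires, +4 burnt (F count now 4)
Step 5: +4 fires, +4 burnt (F count now 4)
Step 6: +2 fires, +4 burnt (F count now 2)
Step 7: +0 fires, +2 burnt (F count now 0)
Fire out after step 7
Initially T: 20, now '.': 29
Total burnt (originally-T cells now '.'): 19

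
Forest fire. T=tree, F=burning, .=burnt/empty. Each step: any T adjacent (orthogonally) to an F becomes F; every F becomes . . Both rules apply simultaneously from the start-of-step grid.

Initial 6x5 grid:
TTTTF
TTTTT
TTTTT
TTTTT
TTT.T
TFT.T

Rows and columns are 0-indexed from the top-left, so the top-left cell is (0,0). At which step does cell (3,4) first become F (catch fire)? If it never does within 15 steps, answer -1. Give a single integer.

Step 1: cell (3,4)='T' (+5 fires, +2 burnt)
Step 2: cell (3,4)='T' (+6 fires, +5 burnt)
Step 3: cell (3,4)='F' (+7 fires, +6 burnt)
  -> target ignites at step 3
Step 4: cell (3,4)='.' (+6 fires, +7 burnt)
Step 5: cell (3,4)='.' (+2 fires, +6 burnt)
Step 6: cell (3,4)='.' (+0 fires, +2 burnt)
  fire out at step 6

3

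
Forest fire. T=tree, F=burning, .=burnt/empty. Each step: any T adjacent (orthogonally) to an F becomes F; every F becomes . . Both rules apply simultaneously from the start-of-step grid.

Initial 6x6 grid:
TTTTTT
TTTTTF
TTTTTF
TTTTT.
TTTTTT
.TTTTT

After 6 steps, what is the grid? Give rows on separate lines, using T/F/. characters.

Step 1: 3 trees catch fire, 2 burn out
  TTTTTF
  TTTTF.
  TTTTF.
  TTTTT.
  TTTTTT
  .TTTTT
Step 2: 4 trees catch fire, 3 burn out
  TTTTF.
  TTTF..
  TTTF..
  TTTTF.
  TTTTTT
  .TTTTT
Step 3: 5 trees catch fire, 4 burn out
  TTTF..
  TTF...
  TTF...
  TTTF..
  TTTTFT
  .TTTTT
Step 4: 7 trees catch fire, 5 burn out
  TTF...
  TF....
  TF....
  TTF...
  TTTF.F
  .TTTFT
Step 5: 7 trees catch fire, 7 burn out
  TF....
  F.....
  F.....
  TF....
  TTF...
  .TTF.F
Step 6: 4 trees catch fire, 7 burn out
  F.....
  ......
  ......
  F.....
  TF....
  .TF...

F.....
......
......
F.....
TF....
.TF...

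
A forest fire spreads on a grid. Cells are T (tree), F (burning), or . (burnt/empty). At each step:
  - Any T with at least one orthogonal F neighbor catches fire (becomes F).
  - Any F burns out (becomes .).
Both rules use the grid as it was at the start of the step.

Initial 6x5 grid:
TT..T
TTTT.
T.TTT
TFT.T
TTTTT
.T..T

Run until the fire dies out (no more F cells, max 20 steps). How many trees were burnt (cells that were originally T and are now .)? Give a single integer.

Step 1: +3 fires, +1 burnt (F count now 3)
Step 2: +5 fires, +3 burnt (F count now 5)
Step 3: +4 fires, +5 burnt (F count now 4)
Step 4: +5 fires, +4 burnt (F count now 5)
Step 5: +3 fires, +5 burnt (F count now 3)
Step 6: +0 fires, +3 burnt (F count now 0)
Fire out after step 6
Initially T: 21, now '.': 29
Total burnt (originally-T cells now '.'): 20

Answer: 20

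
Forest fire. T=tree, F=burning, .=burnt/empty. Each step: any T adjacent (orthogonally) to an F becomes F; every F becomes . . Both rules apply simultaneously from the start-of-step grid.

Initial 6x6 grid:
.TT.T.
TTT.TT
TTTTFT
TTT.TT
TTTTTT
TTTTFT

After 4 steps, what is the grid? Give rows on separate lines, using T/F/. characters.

Step 1: 7 trees catch fire, 2 burn out
  .TT.T.
  TTT.FT
  TTTF.F
  TTT.FT
  TTTTFT
  TTTF.F
Step 2: 7 trees catch fire, 7 burn out
  .TT.F.
  TTT..F
  TTF...
  TTT..F
  TTTF.F
  TTF...
Step 3: 5 trees catch fire, 7 burn out
  .TT...
  TTF...
  TF....
  TTF...
  TTF...
  TF....
Step 4: 6 trees catch fire, 5 burn out
  .TF...
  TF....
  F.....
  TF....
  TF....
  F.....

.TF...
TF....
F.....
TF....
TF....
F.....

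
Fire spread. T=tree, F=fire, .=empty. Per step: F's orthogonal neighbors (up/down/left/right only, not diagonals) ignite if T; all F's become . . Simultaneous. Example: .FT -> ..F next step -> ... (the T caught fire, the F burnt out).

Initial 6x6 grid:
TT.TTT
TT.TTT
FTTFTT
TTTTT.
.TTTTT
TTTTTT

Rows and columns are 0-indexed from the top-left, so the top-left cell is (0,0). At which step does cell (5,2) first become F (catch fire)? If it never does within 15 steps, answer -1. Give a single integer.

Step 1: cell (5,2)='T' (+7 fires, +2 burnt)
Step 2: cell (5,2)='T' (+9 fires, +7 burnt)
Step 3: cell (5,2)='T' (+7 fires, +9 burnt)
Step 4: cell (5,2)='F' (+5 fires, +7 burnt)
  -> target ignites at step 4
Step 5: cell (5,2)='.' (+2 fires, +5 burnt)
Step 6: cell (5,2)='.' (+0 fires, +2 burnt)
  fire out at step 6

4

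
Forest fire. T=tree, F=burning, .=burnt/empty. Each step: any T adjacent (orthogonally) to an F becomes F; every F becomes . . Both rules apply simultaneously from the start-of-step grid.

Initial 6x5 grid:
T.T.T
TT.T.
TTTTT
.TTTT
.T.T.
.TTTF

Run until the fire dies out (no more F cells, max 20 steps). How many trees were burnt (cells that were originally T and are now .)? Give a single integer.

Answer: 18

Derivation:
Step 1: +1 fires, +1 burnt (F count now 1)
Step 2: +2 fires, +1 burnt (F count now 2)
Step 3: +2 fires, +2 burnt (F count now 2)
Step 4: +4 fires, +2 burnt (F count now 4)
Step 5: +4 fires, +4 burnt (F count now 4)
Step 6: +1 fires, +4 burnt (F count now 1)
Step 7: +2 fires, +1 burnt (F count now 2)
Step 8: +1 fires, +2 burnt (F count now 1)
Step 9: +1 fires, +1 burnt (F count now 1)
Step 10: +0 fires, +1 burnt (F count now 0)
Fire out after step 10
Initially T: 20, now '.': 28
Total burnt (originally-T cells now '.'): 18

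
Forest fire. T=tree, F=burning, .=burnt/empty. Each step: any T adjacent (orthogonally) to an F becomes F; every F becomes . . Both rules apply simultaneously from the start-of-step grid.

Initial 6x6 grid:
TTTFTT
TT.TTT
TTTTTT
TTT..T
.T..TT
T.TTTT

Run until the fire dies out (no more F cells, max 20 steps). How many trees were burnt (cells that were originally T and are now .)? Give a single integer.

Answer: 27

Derivation:
Step 1: +3 fires, +1 burnt (F count now 3)
Step 2: +4 fires, +3 burnt (F count now 4)
Step 3: +5 fires, +4 burnt (F count now 5)
Step 4: +4 fires, +5 burnt (F count now 4)
Step 5: +3 fires, +4 burnt (F count now 3)
Step 6: +3 fires, +3 burnt (F count now 3)
Step 7: +2 fires, +3 burnt (F count now 2)
Step 8: +1 fires, +2 burnt (F count now 1)
Step 9: +1 fires, +1 burnt (F count now 1)
Step 10: +1 fires, +1 burnt (F count now 1)
Step 11: +0 fires, +1 burnt (F count now 0)
Fire out after step 11
Initially T: 28, now '.': 35
Total burnt (originally-T cells now '.'): 27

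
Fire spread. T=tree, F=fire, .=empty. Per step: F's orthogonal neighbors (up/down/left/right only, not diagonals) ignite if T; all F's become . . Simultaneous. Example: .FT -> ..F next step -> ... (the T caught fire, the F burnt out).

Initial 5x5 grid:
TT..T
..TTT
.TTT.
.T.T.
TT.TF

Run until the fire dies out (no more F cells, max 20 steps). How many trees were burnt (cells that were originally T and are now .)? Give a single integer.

Answer: 12

Derivation:
Step 1: +1 fires, +1 burnt (F count now 1)
Step 2: +1 fires, +1 burnt (F count now 1)
Step 3: +1 fires, +1 burnt (F count now 1)
Step 4: +2 fires, +1 burnt (F count now 2)
Step 5: +3 fires, +2 burnt (F count now 3)
Step 6: +2 fires, +3 burnt (F count now 2)
Step 7: +1 fires, +2 burnt (F count now 1)
Step 8: +1 fires, +1 burnt (F count now 1)
Step 9: +0 fires, +1 burnt (F count now 0)
Fire out after step 9
Initially T: 14, now '.': 23
Total burnt (originally-T cells now '.'): 12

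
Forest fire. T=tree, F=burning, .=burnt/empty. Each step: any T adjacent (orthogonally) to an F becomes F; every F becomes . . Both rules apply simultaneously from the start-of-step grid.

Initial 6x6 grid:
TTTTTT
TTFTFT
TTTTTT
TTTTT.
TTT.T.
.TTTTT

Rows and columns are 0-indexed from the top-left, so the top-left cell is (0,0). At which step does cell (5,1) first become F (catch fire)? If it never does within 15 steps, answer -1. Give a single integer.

Step 1: cell (5,1)='T' (+7 fires, +2 burnt)
Step 2: cell (5,1)='T' (+9 fires, +7 burnt)
Step 3: cell (5,1)='T' (+6 fires, +9 burnt)
Step 4: cell (5,1)='T' (+4 fires, +6 burnt)
Step 5: cell (5,1)='F' (+4 fires, +4 burnt)
  -> target ignites at step 5
Step 6: cell (5,1)='.' (+0 fires, +4 burnt)
  fire out at step 6

5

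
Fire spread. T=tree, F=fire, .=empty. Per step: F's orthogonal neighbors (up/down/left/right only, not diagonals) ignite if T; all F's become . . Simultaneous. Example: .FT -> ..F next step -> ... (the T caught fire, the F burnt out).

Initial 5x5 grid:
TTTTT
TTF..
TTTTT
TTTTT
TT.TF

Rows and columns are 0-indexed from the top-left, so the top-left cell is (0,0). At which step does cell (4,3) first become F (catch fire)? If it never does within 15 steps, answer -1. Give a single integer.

Step 1: cell (4,3)='F' (+5 fires, +2 burnt)
  -> target ignites at step 1
Step 2: cell (4,3)='.' (+8 fires, +5 burnt)
Step 3: cell (4,3)='.' (+4 fires, +8 burnt)
Step 4: cell (4,3)='.' (+2 fires, +4 burnt)
Step 5: cell (4,3)='.' (+1 fires, +2 burnt)
Step 6: cell (4,3)='.' (+0 fires, +1 burnt)
  fire out at step 6

1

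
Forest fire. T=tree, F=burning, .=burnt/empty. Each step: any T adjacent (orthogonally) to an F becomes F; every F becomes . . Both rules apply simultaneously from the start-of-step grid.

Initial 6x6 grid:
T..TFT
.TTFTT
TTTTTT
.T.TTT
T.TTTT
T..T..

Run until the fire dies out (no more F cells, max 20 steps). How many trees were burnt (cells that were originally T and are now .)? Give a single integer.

Answer: 21

Derivation:
Step 1: +5 fires, +2 burnt (F count now 5)
Step 2: +5 fires, +5 burnt (F count now 5)
Step 3: +4 fires, +5 burnt (F count now 4)
Step 4: +6 fires, +4 burnt (F count now 6)
Step 5: +1 fires, +6 burnt (F count now 1)
Step 6: +0 fires, +1 burnt (F count now 0)
Fire out after step 6
Initially T: 24, now '.': 33
Total burnt (originally-T cells now '.'): 21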